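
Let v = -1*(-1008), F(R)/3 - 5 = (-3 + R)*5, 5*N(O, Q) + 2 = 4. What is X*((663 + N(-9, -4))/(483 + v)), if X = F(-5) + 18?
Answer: -96193/2485 ≈ -38.709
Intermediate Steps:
N(O, Q) = 2/5 (N(O, Q) = -2/5 + (1/5)*4 = -2/5 + 4/5 = 2/5)
F(R) = -30 + 15*R (F(R) = 15 + 3*((-3 + R)*5) = 15 + 3*(-15 + 5*R) = 15 + (-45 + 15*R) = -30 + 15*R)
v = 1008
X = -87 (X = (-30 + 15*(-5)) + 18 = (-30 - 75) + 18 = -105 + 18 = -87)
X*((663 + N(-9, -4))/(483 + v)) = -87*(663 + 2/5)/(483 + 1008) = -288579/(5*1491) = -87*3317/7455 = -96193/2485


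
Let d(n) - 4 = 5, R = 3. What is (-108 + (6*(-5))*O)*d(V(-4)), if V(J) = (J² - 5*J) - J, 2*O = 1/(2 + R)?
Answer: -999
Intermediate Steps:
O = ⅒ (O = 1/(2*(2 + 3)) = (½)/5 = (½)*(⅕) = ⅒ ≈ 0.10000)
V(J) = J² - 6*J
d(n) = 9 (d(n) = 4 + 5 = 9)
(-108 + (6*(-5))*O)*d(V(-4)) = (-108 + (6*(-5))*(⅒))*9 = (-108 - 30*⅒)*9 = (-108 - 3)*9 = -111*9 = -999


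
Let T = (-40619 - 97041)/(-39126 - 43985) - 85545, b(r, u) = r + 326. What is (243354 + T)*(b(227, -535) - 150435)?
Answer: -1965822554277838/83111 ≈ -2.3653e+10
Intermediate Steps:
b(r, u) = 326 + r
T = -7109592835/83111 (T = -137660/(-83111) - 85545 = -137660*(-1/83111) - 85545 = 137660/83111 - 85545 = -7109592835/83111 ≈ -85543.)
(243354 + T)*(b(227, -535) - 150435) = (243354 - 7109592835/83111)*((326 + 227) - 150435) = 13115801459*(553 - 150435)/83111 = (13115801459/83111)*(-149882) = -1965822554277838/83111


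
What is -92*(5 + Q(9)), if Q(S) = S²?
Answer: -7912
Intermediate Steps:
-92*(5 + Q(9)) = -92*(5 + 9²) = -92*(5 + 81) = -92*86 = -7912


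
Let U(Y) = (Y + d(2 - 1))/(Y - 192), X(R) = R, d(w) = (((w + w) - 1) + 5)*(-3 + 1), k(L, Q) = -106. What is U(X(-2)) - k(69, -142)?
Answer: 10289/97 ≈ 106.07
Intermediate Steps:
d(w) = -8 - 4*w (d(w) = ((2*w - 1) + 5)*(-2) = ((-1 + 2*w) + 5)*(-2) = (4 + 2*w)*(-2) = -8 - 4*w)
U(Y) = (-12 + Y)/(-192 + Y) (U(Y) = (Y + (-8 - 4*(2 - 1)))/(Y - 192) = (Y + (-8 - 4*1))/(-192 + Y) = (Y + (-8 - 4))/(-192 + Y) = (Y - 12)/(-192 + Y) = (-12 + Y)/(-192 + Y))
U(X(-2)) - k(69, -142) = (-12 - 2)/(-192 - 2) - 1*(-106) = -14/(-194) + 106 = -1/194*(-14) + 106 = 7/97 + 106 = 10289/97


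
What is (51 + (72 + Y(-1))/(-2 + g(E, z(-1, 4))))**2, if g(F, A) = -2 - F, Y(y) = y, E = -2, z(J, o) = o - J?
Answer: 961/4 ≈ 240.25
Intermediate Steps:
(51 + (72 + Y(-1))/(-2 + g(E, z(-1, 4))))**2 = (51 + (72 - 1)/(-2 + (-2 - 1*(-2))))**2 = (51 + 71/(-2 + (-2 + 2)))**2 = (51 + 71/(-2 + 0))**2 = (51 + 71/(-2))**2 = (51 + 71*(-1/2))**2 = (51 - 71/2)**2 = (31/2)**2 = 961/4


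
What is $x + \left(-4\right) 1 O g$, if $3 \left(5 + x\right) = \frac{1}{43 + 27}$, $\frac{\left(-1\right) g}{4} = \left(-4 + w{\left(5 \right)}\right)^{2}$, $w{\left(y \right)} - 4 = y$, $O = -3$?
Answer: $- \frac{253049}{210} \approx -1205.0$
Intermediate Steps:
$w{\left(y \right)} = 4 + y$
$g = -100$ ($g = - 4 \left(-4 + \left(4 + 5\right)\right)^{2} = - 4 \left(-4 + 9\right)^{2} = - 4 \cdot 5^{2} = \left(-4\right) 25 = -100$)
$x = - \frac{1049}{210}$ ($x = -5 + \frac{1}{3 \left(43 + 27\right)} = -5 + \frac{1}{3 \cdot 70} = -5 + \frac{1}{3} \cdot \frac{1}{70} = -5 + \frac{1}{210} = - \frac{1049}{210} \approx -4.9952$)
$x + \left(-4\right) 1 O g = - \frac{1049}{210} + \left(-4\right) 1 \left(\left(-3\right) \left(-100\right)\right) = - \frac{1049}{210} - 1200 = - \frac{253049}{210}$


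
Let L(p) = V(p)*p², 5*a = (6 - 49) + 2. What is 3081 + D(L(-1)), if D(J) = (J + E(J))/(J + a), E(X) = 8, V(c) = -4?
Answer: 187921/61 ≈ 3080.7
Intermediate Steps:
a = -41/5 (a = ((6 - 49) + 2)/5 = (-43 + 2)/5 = (⅕)*(-41) = -41/5 ≈ -8.2000)
L(p) = -4*p²
D(J) = (8 + J)/(-41/5 + J) (D(J) = (J + 8)/(J - 41/5) = (8 + J)/(-41/5 + J))
3081 + D(L(-1)) = 3081 + 5*(8 - 4*(-1)²)/(-41 + 5*(-4*(-1)²)) = 3081 + 5*(8 - 4*1)/(-41 + 5*(-4*1)) = 3081 + 5*(8 - 4)/(-41 + 5*(-4)) = 3081 + 5*4/(-41 - 20) = 3081 + 5*4/(-61) = 3081 + 5*(-1/61)*4 = 3081 - 20/61 = 187921/61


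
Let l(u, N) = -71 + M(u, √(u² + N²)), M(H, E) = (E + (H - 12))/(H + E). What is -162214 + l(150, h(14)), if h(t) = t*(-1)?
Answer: -7951466/49 - 6*√5674/49 ≈ -1.6228e+5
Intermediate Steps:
M(H, E) = (-12 + E + H)/(E + H) (M(H, E) = (E + (-12 + H))/(E + H) = (-12 + E + H)/(E + H))
h(t) = -t
l(u, N) = -71 + (-12 + u + √(N² + u²))/(u + √(N² + u²)) (l(u, N) = -71 + (-12 + √(u² + N²) + u)/(√(u² + N²) + u) = -71 + (-12 + √(N² + u²) + u)/(√(N² + u²) + u) = -71 + (-12 + u + √(N² + u²))/(u + √(N² + u²)))
-162214 + l(150, h(14)) = -162214 + 2*(-6 - 35*150 - 35*√((-1*14)² + 150²))/(150 + √((-1*14)² + 150²)) = -162214 + 2*(-6 - 5250 - 35*√((-14)² + 22500))/(150 + √((-14)² + 22500)) = -162214 + 2*(-6 - 5250 - 35*√(196 + 22500))/(150 + √(196 + 22500)) = -162214 + 2*(-6 - 5250 - 70*√5674)/(150 + √22696) = -162214 + 2*(-6 - 5250 - 70*√5674)/(150 + 2*√5674) = -162214 + 2*(-5256 - 70*√5674)/(150 + 2*√5674)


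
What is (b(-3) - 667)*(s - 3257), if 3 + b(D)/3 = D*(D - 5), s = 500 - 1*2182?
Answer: 2983156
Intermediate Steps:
s = -1682 (s = 500 - 2182 = -1682)
b(D) = -9 + 3*D*(-5 + D) (b(D) = -9 + 3*(D*(D - 5)) = -9 + 3*(D*(-5 + D)) = -9 + 3*D*(-5 + D))
(b(-3) - 667)*(s - 3257) = ((-9 - 15*(-3) + 3*(-3)²) - 667)*(-1682 - 3257) = ((-9 + 45 + 3*9) - 667)*(-4939) = ((-9 + 45 + 27) - 667)*(-4939) = (63 - 667)*(-4939) = -604*(-4939) = 2983156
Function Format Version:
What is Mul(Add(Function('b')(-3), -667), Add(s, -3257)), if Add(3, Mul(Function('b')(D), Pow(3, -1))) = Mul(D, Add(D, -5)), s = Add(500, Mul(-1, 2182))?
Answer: 2983156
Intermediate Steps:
s = -1682 (s = Add(500, -2182) = -1682)
Function('b')(D) = Add(-9, Mul(3, D, Add(-5, D))) (Function('b')(D) = Add(-9, Mul(3, Mul(D, Add(D, -5)))) = Add(-9, Mul(3, Mul(D, Add(-5, D)))) = Add(-9, Mul(3, D, Add(-5, D))))
Mul(Add(Function('b')(-3), -667), Add(s, -3257)) = Mul(Add(Add(-9, Mul(-15, -3), Mul(3, Pow(-3, 2))), -667), Add(-1682, -3257)) = Mul(Add(Add(-9, 45, Mul(3, 9)), -667), -4939) = Mul(Add(Add(-9, 45, 27), -667), -4939) = Mul(Add(63, -667), -4939) = Mul(-604, -4939) = 2983156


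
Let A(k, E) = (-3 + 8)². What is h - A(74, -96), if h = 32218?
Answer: 32193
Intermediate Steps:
A(k, E) = 25 (A(k, E) = 5² = 25)
h - A(74, -96) = 32218 - 1*25 = 32218 - 25 = 32193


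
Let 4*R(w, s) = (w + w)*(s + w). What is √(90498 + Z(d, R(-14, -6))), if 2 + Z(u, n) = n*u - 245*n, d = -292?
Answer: 2*√3829 ≈ 123.76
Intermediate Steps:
R(w, s) = w*(s + w)/2 (R(w, s) = ((w + w)*(s + w))/4 = ((2*w)*(s + w))/4 = (2*w*(s + w))/4 = w*(s + w)/2)
Z(u, n) = -2 - 245*n + n*u (Z(u, n) = -2 + (n*u - 245*n) = -2 + (-245*n + n*u) = -2 - 245*n + n*u)
√(90498 + Z(d, R(-14, -6))) = √(90498 + (-2 - 245*(-14)*(-6 - 14)/2 + ((½)*(-14)*(-6 - 14))*(-292))) = √(90498 + (-2 - 245*(-14)*(-20)/2 + ((½)*(-14)*(-20))*(-292))) = √(90498 + (-2 - 245*140 + 140*(-292))) = √(90498 + (-2 - 34300 - 40880)) = √(90498 - 75182) = √15316 = 2*√3829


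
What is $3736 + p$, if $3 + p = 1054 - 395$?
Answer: $4392$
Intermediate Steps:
$p = 656$ ($p = -3 + \left(1054 - 395\right) = -3 + 659 = 656$)
$3736 + p = 3736 + 656 = 4392$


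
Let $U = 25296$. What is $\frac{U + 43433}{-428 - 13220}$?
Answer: $- \frac{68729}{13648} \approx -5.0358$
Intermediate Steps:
$\frac{U + 43433}{-428 - 13220} = \frac{25296 + 43433}{-428 - 13220} = \frac{68729}{-13648} = 68729 \left(- \frac{1}{13648}\right) = - \frac{68729}{13648}$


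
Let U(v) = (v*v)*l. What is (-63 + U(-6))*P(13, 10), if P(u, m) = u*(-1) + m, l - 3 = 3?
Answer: -459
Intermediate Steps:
l = 6 (l = 3 + 3 = 6)
U(v) = 6*v² (U(v) = (v*v)*6 = v²*6 = 6*v²)
P(u, m) = m - u (P(u, m) = -u + m = m - u)
(-63 + U(-6))*P(13, 10) = (-63 + 6*(-6)²)*(10 - 1*13) = (-63 + 6*36)*(10 - 13) = (-63 + 216)*(-3) = 153*(-3) = -459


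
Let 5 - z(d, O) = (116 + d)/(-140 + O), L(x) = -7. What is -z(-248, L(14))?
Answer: -201/49 ≈ -4.1020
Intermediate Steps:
z(d, O) = 5 - (116 + d)/(-140 + O)
-z(-248, L(14)) = -(-816 - 1*(-248) + 5*(-7))/(-140 - 7) = -(-816 + 248 - 35)/(-147) = -(-1)*(-603)/147 = -1*201/49 = -201/49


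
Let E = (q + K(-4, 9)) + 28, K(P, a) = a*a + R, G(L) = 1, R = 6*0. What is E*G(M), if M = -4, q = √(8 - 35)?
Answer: 109 + 3*I*√3 ≈ 109.0 + 5.1962*I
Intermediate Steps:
R = 0
q = 3*I*√3 (q = √(-27) = 3*I*√3 ≈ 5.1962*I)
K(P, a) = a² (K(P, a) = a*a + 0 = a² + 0 = a²)
E = 109 + 3*I*√3 (E = (3*I*√3 + 9²) + 28 = (3*I*√3 + 81) + 28 = (81 + 3*I*√3) + 28 = 109 + 3*I*√3 ≈ 109.0 + 5.1962*I)
E*G(M) = (109 + 3*I*√3)*1 = 109 + 3*I*√3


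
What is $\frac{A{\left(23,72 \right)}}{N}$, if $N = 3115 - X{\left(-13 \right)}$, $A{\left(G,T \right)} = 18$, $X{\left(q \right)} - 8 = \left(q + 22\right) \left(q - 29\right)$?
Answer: $\frac{18}{3485} \approx 0.005165$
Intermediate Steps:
$X{\left(q \right)} = 8 + \left(-29 + q\right) \left(22 + q\right)$ ($X{\left(q \right)} = 8 + \left(q + 22\right) \left(q - 29\right) = 8 + \left(22 + q\right) \left(-29 + q\right) = 8 + \left(-29 + q\right) \left(22 + q\right)$)
$N = 3485$ ($N = 3115 - \left(-630 + \left(-13\right)^{2} - -91\right) = 3115 - \left(-630 + 169 + 91\right) = 3115 - -370 = 3115 + 370 = 3485$)
$\frac{A{\left(23,72 \right)}}{N} = \frac{18}{3485}$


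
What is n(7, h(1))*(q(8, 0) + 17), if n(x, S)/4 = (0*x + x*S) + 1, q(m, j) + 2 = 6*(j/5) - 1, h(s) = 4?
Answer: 1624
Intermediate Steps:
q(m, j) = -3 + 6*j/5 (q(m, j) = -2 + (6*(j/5) - 1) = -2 + (6*j/5 - 1) = -2 + (-1 + 6*j/5) = -3 + 6*j/5)
n(x, S) = 4 + 4*S*x (n(x, S) = 4*((0*x + x*S) + 1) = 4*((0 + S*x) + 1) = 4*(S*x + 1) = 4*(1 + S*x) = 4 + 4*S*x)
n(7, h(1))*(q(8, 0) + 17) = (4 + 4*4*7)*((-3 + (6/5)*0) + 17) = (4 + 112)*((-3 + 0) + 17) = 116*(-3 + 17) = 116*14 = 1624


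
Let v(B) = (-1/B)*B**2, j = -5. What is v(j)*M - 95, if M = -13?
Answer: -160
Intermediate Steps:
v(B) = -B
v(j)*M - 95 = -1*(-5)*(-13) - 95 = 5*(-13) - 95 = -65 - 95 = -160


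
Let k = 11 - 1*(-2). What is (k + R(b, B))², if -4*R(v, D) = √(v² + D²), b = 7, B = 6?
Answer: (52 - √85)²/16 ≈ 114.39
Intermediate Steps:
k = 13 (k = 11 + 2 = 13)
R(v, D) = -√(D² + v²)/4 (R(v, D) = -√(v² + D²)/4 = -√(D² + v²)/4)
(k + R(b, B))² = (13 - √(6² + 7²)/4)² = (13 - √(36 + 49)/4)² = (13 - √85/4)²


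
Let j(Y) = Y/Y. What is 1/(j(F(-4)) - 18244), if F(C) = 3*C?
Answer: -1/18243 ≈ -5.4816e-5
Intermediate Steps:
j(Y) = 1
1/(j(F(-4)) - 18244) = 1/(1 - 18244) = 1/(-18243) = -1/18243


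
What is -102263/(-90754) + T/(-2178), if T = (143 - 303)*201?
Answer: 523562909/32943702 ≈ 15.893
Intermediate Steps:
T = -32160 (T = -160*201 = -32160)
-102263/(-90754) + T/(-2178) = -102263/(-90754) - 32160/(-2178) = -102263*(-1/90754) - 32160*(-1/2178) = 102263/90754 + 5360/363 = 523562909/32943702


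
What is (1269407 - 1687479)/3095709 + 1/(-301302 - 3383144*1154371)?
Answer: -1778151194100053261/13166724044965217394 ≈ -0.13505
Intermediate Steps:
(1269407 - 1687479)/3095709 + 1/(-301302 - 3383144*1154371) = -418072*1/3095709 + (1/1154371)/(-3684446) = -418072/3095709 - 1/3684446*1/1154371 = -418072/3095709 - 1/4253217613466 = -1778151194100053261/13166724044965217394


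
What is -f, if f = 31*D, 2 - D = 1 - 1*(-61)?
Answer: 1860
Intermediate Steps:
D = -60 (D = 2 - (1 - 1*(-61)) = 2 - (1 + 61) = 2 - 1*62 = 2 - 62 = -60)
f = -1860 (f = 31*(-60) = -1860)
-f = -1*(-1860) = 1860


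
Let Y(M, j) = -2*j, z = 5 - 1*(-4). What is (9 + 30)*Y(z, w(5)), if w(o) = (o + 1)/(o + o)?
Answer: -234/5 ≈ -46.800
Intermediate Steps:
z = 9 (z = 5 + 4 = 9)
w(o) = (1 + o)/(2*o) (w(o) = (1 + o)/((2*o)) = (1 + o)*(1/(2*o)) = (1 + o)/(2*o))
(9 + 30)*Y(z, w(5)) = (9 + 30)*(-(1 + 5)/5) = 39*(-6/5) = -234/5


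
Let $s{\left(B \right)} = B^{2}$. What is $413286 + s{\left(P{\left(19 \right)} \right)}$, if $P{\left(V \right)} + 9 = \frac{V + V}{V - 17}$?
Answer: $413386$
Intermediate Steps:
$P{\left(V \right)} = -9 + \frac{2 V}{-17 + V}$ ($P{\left(V \right)} = -9 + \frac{V + V}{V - 17} = -9 + \frac{2 V}{-17 + V}$)
$413286 + s{\left(P{\left(19 \right)} \right)} = 413286 + \left(\frac{153 - 133}{-17 + 19}\right)^{2} = 413286 + \left(\frac{153 - 133}{2}\right)^{2} = 413286 + \left(\frac{1}{2} \cdot 20\right)^{2} = 413286 + 10^{2} = 413286 + 100 = 413386$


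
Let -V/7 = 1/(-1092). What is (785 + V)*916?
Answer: 28043569/39 ≈ 7.1907e+5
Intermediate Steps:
V = 1/156 (V = -7/(-1092) = -7*(-1/1092) = 1/156 ≈ 0.0064103)
(785 + V)*916 = (785 + 1/156)*916 = (122461/156)*916 = 28043569/39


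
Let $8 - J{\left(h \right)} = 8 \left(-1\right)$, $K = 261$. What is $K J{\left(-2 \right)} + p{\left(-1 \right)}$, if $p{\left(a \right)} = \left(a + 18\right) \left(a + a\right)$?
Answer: $4142$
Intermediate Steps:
$J{\left(h \right)} = 16$ ($J{\left(h \right)} = 8 - 8 \left(-1\right) = 8 - -8 = 8 + 8 = 16$)
$p{\left(a \right)} = 2 a \left(18 + a\right)$ ($p{\left(a \right)} = \left(18 + a\right) 2 a = 2 a \left(18 + a\right)$)
$K J{\left(-2 \right)} + p{\left(-1 \right)} = 261 \cdot 16 + 2 \left(-1\right) \left(18 - 1\right) = 4176 + 2 \left(-1\right) 17 = 4176 - 34 = 4142$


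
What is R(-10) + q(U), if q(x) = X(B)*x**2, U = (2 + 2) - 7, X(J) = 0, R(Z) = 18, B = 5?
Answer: 18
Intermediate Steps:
U = -3 (U = 4 - 7 = -3)
q(x) = 0 (q(x) = 0*x**2 = 0)
R(-10) + q(U) = 18 + 0 = 18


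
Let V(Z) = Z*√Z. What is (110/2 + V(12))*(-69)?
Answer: -3795 - 1656*√3 ≈ -6663.3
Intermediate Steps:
V(Z) = Z^(3/2)
(110/2 + V(12))*(-69) = (110/2 + 12^(3/2))*(-69) = (110*(½) + 24*√3)*(-69) = (55 + 24*√3)*(-69) = -3795 - 1656*√3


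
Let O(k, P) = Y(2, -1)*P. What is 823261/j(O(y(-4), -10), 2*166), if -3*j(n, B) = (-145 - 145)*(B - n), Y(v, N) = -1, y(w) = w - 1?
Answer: 2469783/93380 ≈ 26.449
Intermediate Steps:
y(w) = -1 + w
O(k, P) = -P
j(n, B) = -290*n/3 + 290*B/3 (j(n, B) = -(-145 - 145)*(B - n)/3 = -(-290)*(B - n)/3 = -(-290*B + 290*n)/3 = -290*n/3 + 290*B/3)
823261/j(O(y(-4), -10), 2*166) = 823261/(-(-290)*(-10)/3 + 290*(2*166)/3) = 823261/(-290/3*10 + (290/3)*332) = 823261/(-2900/3 + 96280/3) = 823261/(93380/3) = 823261*(3/93380) = 2469783/93380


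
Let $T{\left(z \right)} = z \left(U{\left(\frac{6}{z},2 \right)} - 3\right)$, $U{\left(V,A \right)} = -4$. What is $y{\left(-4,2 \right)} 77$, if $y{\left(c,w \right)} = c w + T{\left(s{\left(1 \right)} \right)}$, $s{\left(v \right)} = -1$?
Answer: $-77$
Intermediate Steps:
$T{\left(z \right)} = - 7 z$ ($T{\left(z \right)} = z \left(-4 - 3\right) = z \left(-7\right) = - 7 z$)
$y{\left(c,w \right)} = 7 + c w$ ($y{\left(c,w \right)} = c w - -7 = c w + 7 = 7 + c w$)
$y{\left(-4,2 \right)} 77 = \left(7 - 8\right) 77 = \left(-1\right) 77 = -77$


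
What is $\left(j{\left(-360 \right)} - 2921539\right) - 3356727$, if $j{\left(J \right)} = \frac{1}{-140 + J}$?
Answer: $- \frac{3139133001}{500} \approx -6.2783 \cdot 10^{6}$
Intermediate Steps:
$\left(j{\left(-360 \right)} - 2921539\right) - 3356727 = \left(\frac{1}{-140 - 360} - 2921539\right) - 3356727 = \left(\frac{1}{-500} - 2921539\right) - 3356727 = \left(- \frac{1}{500} - 2921539\right) - 3356727 = - \frac{1460769501}{500} - 3356727 = - \frac{3139133001}{500}$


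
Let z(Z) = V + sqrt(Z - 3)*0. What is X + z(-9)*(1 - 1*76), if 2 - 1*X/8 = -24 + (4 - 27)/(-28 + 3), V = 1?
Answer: 3141/25 ≈ 125.64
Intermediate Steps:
z(Z) = 1 (z(Z) = 1 + sqrt(Z - 3)*0 = 1 + sqrt(-3 + Z)*0 = 1 + 0 = 1)
X = 5016/25 (X = 16 - 8*(-24 + (4 - 27)/(-28 + 3)) = 16 - 8*(-24 - 23/(-25)) = 16 - 8*(-24 - 23*(-1/25)) = 16 - 8*(-24 + 23/25) = 16 - 8*(-577/25) = 16 + 4616/25 = 5016/25 ≈ 200.64)
X + z(-9)*(1 - 1*76) = 5016/25 + 1*(1 - 1*76) = 5016/25 + 1*(1 - 76) = 5016/25 + 1*(-75) = 5016/25 - 75 = 3141/25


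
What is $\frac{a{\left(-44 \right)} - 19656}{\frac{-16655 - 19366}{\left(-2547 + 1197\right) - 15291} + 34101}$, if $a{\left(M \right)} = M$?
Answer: $- \frac{54637950}{94585127} \approx -0.57766$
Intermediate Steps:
$\frac{a{\left(-44 \right)} - 19656}{\frac{-16655 - 19366}{\left(-2547 + 1197\right) - 15291} + 34101} = \frac{-44 - 19656}{\frac{-16655 - 19366}{\left(-2547 + 1197\right) - 15291} + 34101} = - \frac{19700}{- \frac{36021}{-1350 - 15291} + 34101} = - \frac{19700}{- \frac{36021}{-16641} + 34101} = - \frac{19700}{\left(-36021\right) \left(- \frac{1}{16641}\right) + 34101} = - \frac{19700}{\frac{12007}{5547} + 34101} = - \frac{19700}{\frac{189170254}{5547}} = \left(-19700\right) \frac{5547}{189170254} = - \frac{54637950}{94585127}$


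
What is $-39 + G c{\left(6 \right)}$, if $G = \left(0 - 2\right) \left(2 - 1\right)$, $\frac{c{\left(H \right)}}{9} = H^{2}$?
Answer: $-687$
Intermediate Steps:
$c{\left(H \right)} = 9 H^{2}$
$G = -2$ ($G = \left(-2\right) 1 = -2$)
$-39 + G c{\left(6 \right)} = -39 - 2 \cdot 9 \cdot 6^{2} = -39 - 2 \cdot 9 \cdot 36 = -39 - 648 = -687$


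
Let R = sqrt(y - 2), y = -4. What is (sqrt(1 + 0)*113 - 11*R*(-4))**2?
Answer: 1153 + 9944*I*sqrt(6) ≈ 1153.0 + 24358.0*I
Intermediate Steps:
R = I*sqrt(6) (R = sqrt(-4 - 2) = sqrt(-6) = I*sqrt(6) ≈ 2.4495*I)
(sqrt(1 + 0)*113 - 11*R*(-4))**2 = (sqrt(1 + 0)*113 - 11*I*sqrt(6)*(-4))**2 = (sqrt(1)*113 - 11*I*sqrt(6)*(-4))**2 = (1*113 + 44*I*sqrt(6))**2 = (113 + 44*I*sqrt(6))**2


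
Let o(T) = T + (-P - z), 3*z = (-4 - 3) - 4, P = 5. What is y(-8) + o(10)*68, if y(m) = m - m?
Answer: 1768/3 ≈ 589.33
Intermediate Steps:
z = -11/3 (z = ((-4 - 3) - 4)/3 = (-7 - 4)/3 = (⅓)*(-11) = -11/3 ≈ -3.6667)
y(m) = 0
o(T) = -4/3 + T (o(T) = T + (-1*5 - 1*(-11/3)) = T + (-5 + 11/3) = T - 4/3 = -4/3 + T)
y(-8) + o(10)*68 = 0 + (-4/3 + 10)*68 = 0 + (26/3)*68 = 0 + 1768/3 = 1768/3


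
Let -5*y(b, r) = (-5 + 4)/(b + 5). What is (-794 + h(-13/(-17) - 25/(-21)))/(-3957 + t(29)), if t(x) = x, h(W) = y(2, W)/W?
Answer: 2771009/13708720 ≈ 0.20213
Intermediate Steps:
y(b, r) = 1/(5*(5 + b)) (y(b, r) = -(-5 + 4)/(5*(b + 5)) = -(-1)/(5*(5 + b)) = 1/(5*(5 + b)))
h(W) = 1/(35*W) (h(W) = (1/(5*(5 + 2)))/W = ((1/5)/7)/W = ((1/5)*(1/7))/W = 1/(35*W))
(-794 + h(-13/(-17) - 25/(-21)))/(-3957 + t(29)) = (-794 + 1/(35*(-13/(-17) - 25/(-21))))/(-3957 + 29) = (-794 + 1/(35*(-13*(-1/17) - 25*(-1/21))))/(-3928) = (-794 + 1/(35*(13/17 + 25/21)))*(-1/3928) = (-794 + 1/(35*(698/357)))*(-1/3928) = (-794 + (1/35)*(357/698))*(-1/3928) = (-794 + 51/3490)*(-1/3928) = -2771009/3490*(-1/3928) = 2771009/13708720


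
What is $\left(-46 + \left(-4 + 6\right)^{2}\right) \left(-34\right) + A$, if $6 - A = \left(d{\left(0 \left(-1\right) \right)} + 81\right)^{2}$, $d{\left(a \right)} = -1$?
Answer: $-4966$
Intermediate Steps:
$A = -6394$ ($A = 6 - \left(-1 + 81\right)^{2} = 6 - 80^{2} = 6 - 6400 = -6394$)
$\left(-46 + \left(-4 + 6\right)^{2}\right) \left(-34\right) + A = \left(-46 + \left(-4 + 6\right)^{2}\right) \left(-34\right) - 6394 = \left(-46 + 2^{2}\right) \left(-34\right) - 6394 = \left(-46 + 4\right) \left(-34\right) - 6394 = \left(-42\right) \left(-34\right) - 6394 = 1428 - 6394 = -4966$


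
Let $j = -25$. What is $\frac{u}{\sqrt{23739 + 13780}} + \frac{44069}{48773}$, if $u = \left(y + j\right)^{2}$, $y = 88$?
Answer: $\frac{44069}{48773} + \frac{3969 \sqrt{37519}}{37519} \approx 21.394$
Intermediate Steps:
$u = 3969$ ($u = \left(88 - 25\right)^{2} = 63^{2} = 3969$)
$\frac{u}{\sqrt{23739 + 13780}} + \frac{44069}{48773} = \frac{3969}{\sqrt{23739 + 13780}} + \frac{44069}{48773} = \frac{3969}{\sqrt{37519}} + 44069 \cdot \frac{1}{48773} = 3969 \frac{\sqrt{37519}}{37519} + \frac{44069}{48773} = \frac{3969 \sqrt{37519}}{37519} + \frac{44069}{48773} = \frac{44069}{48773} + \frac{3969 \sqrt{37519}}{37519}$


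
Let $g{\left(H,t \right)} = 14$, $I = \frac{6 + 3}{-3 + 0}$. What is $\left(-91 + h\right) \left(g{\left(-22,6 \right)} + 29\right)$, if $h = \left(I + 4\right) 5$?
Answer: $-3698$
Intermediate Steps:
$I = -3$ ($I = \frac{9}{-3} = 9 \left(- \frac{1}{3}\right) = -3$)
$h = 5$ ($h = \left(-3 + 4\right) 5 = 1 \cdot 5 = 5$)
$\left(-91 + h\right) \left(g{\left(-22,6 \right)} + 29\right) = \left(-91 + 5\right) \left(14 + 29\right) = \left(-86\right) 43 = -3698$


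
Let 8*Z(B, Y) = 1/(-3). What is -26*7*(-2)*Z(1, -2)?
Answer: -91/6 ≈ -15.167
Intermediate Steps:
Z(B, Y) = -1/24 (Z(B, Y) = (⅛)/(-3) = (⅛)*(-⅓) = -1/24)
-26*7*(-2)*Z(1, -2) = -26*7*(-2)*(-1)/24 = -(-364)*(-1)/24 = -26*7/12 = -91/6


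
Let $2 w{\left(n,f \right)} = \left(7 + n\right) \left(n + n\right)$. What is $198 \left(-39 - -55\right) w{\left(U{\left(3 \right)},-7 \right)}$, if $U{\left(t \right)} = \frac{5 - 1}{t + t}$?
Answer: $16192$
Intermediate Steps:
$U{\left(t \right)} = \frac{2}{t}$ ($U{\left(t \right)} = \frac{4}{2 t} = 4 \frac{1}{2 t} = \frac{2}{t}$)
$w{\left(n,f \right)} = n \left(7 + n\right)$ ($w{\left(n,f \right)} = \frac{\left(7 + n\right) \left(n + n\right)}{2} = \frac{\left(7 + n\right) 2 n}{2} = \frac{2 n \left(7 + n\right)}{2} = n \left(7 + n\right)$)
$198 \left(-39 - -55\right) w{\left(U{\left(3 \right)},-7 \right)} = 198 \left(-39 - -55\right) \frac{2}{3} \left(7 + \frac{2}{3}\right) = 198 \left(-39 + 55\right) 2 \cdot \frac{1}{3} \left(7 + 2 \cdot \frac{1}{3}\right) = 198 \cdot 16 \frac{2 \left(7 + \frac{2}{3}\right)}{3} = 3168 \cdot \frac{2}{3} \cdot \frac{23}{3} = 3168 \cdot \frac{46}{9} = 16192$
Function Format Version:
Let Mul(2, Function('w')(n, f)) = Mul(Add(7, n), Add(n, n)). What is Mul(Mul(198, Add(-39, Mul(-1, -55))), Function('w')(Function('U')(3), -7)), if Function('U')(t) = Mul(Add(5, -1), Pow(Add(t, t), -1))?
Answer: 16192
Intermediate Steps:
Function('U')(t) = Mul(2, Pow(t, -1)) (Function('U')(t) = Mul(4, Pow(Mul(2, t), -1)) = Mul(4, Mul(Rational(1, 2), Pow(t, -1))) = Mul(2, Pow(t, -1)))
Function('w')(n, f) = Mul(n, Add(7, n)) (Function('w')(n, f) = Mul(Rational(1, 2), Mul(Add(7, n), Add(n, n))) = Mul(Rational(1, 2), Mul(Add(7, n), Mul(2, n))) = Mul(Rational(1, 2), Mul(2, n, Add(7, n))) = Mul(n, Add(7, n)))
Mul(Mul(198, Add(-39, Mul(-1, -55))), Function('w')(Function('U')(3), -7)) = Mul(Mul(198, Add(-39, Mul(-1, -55))), Mul(Mul(2, Pow(3, -1)), Add(7, Mul(2, Pow(3, -1))))) = Mul(Mul(198, Add(-39, 55)), Mul(Mul(2, Rational(1, 3)), Add(7, Mul(2, Rational(1, 3))))) = Mul(Mul(198, 16), Mul(Rational(2, 3), Add(7, Rational(2, 3)))) = Mul(3168, Mul(Rational(2, 3), Rational(23, 3))) = Mul(3168, Rational(46, 9)) = 16192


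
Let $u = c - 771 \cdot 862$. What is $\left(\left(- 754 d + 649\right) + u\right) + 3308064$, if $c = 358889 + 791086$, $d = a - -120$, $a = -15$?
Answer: $3714916$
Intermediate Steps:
$d = 105$ ($d = -15 - -120 = -15 + 120 = 105$)
$c = 1149975$
$u = 485373$ ($u = 1149975 - 771 \cdot 862 = 1149975 - 664602 = 485373$)
$\left(\left(- 754 d + 649\right) + u\right) + 3308064 = \left(\left(\left(-754\right) 105 + 649\right) + 485373\right) + 3308064 = \left(\left(-79170 + 649\right) + 485373\right) + 3308064 = \left(-78521 + 485373\right) + 3308064 = 406852 + 3308064 = 3714916$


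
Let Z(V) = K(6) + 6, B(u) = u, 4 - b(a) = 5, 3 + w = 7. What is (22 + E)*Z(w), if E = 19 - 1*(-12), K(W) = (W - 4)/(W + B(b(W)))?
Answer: 1696/5 ≈ 339.20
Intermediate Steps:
w = 4 (w = -3 + 7 = 4)
b(a) = -1 (b(a) = 4 - 1*5 = 4 - 5 = -1)
K(W) = (-4 + W)/(-1 + W) (K(W) = (W - 4)/(W - 1) = (-4 + W)/(-1 + W))
E = 31 (E = 19 + 12 = 31)
Z(V) = 32/5 (Z(V) = (-4 + 6)/(-1 + 6) + 6 = 2/5 + 6 = (⅕)*2 + 6 = ⅖ + 6 = 32/5)
(22 + E)*Z(w) = (22 + 31)*(32/5) = 53*(32/5) = 1696/5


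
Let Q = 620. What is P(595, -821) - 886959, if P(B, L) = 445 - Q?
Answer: -887134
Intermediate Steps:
P(B, L) = -175 (P(B, L) = 445 - 1*620 = 445 - 620 = -175)
P(595, -821) - 886959 = -175 - 886959 = -887134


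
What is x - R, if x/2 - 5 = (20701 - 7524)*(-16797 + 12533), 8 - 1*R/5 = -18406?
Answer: -112465516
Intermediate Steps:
R = 92070 (R = 40 - 5*(-18406) = 40 + 92030 = 92070)
x = -112373446 (x = 10 + 2*((20701 - 7524)*(-16797 + 12533)) = 10 + 2*(13177*(-4264)) = 10 + 2*(-56186728) = 10 - 112373456 = -112373446)
x - R = -112373446 - 1*92070 = -112373446 - 92070 = -112465516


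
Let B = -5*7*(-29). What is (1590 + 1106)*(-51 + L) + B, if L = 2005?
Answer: 5268999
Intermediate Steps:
B = 1015 (B = -35*(-29) = 1015)
(1590 + 1106)*(-51 + L) + B = (1590 + 1106)*(-51 + 2005) + 1015 = 2696*1954 + 1015 = 5267984 + 1015 = 5268999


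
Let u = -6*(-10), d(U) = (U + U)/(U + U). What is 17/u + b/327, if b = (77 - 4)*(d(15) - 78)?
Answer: -110567/6540 ≈ -16.906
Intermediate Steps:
d(U) = 1 (d(U) = (2*U)/((2*U)) = (2*U)*(1/(2*U)) = 1)
u = 60
b = -5621 (b = (77 - 4)*(1 - 78) = 73*(-77) = -5621)
17/u + b/327 = 17/60 - 5621/327 = -110567/6540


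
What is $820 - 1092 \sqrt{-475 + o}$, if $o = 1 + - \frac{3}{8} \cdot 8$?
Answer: $820 - 3276 i \sqrt{53} \approx 820.0 - 23850.0 i$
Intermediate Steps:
$o = -2$ ($o = 1 + \left(-3\right) \frac{1}{8} \cdot 8 = 1 - 3 = -2$)
$820 - 1092 \sqrt{-475 + o} = 820 - 1092 \sqrt{-475 - 2} = 820 - 1092 \sqrt{-477} = 820 - 1092 \cdot 3 i \sqrt{53} = 820 - 3276 i \sqrt{53}$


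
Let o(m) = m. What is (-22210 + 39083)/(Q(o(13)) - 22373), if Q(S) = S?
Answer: -16873/22360 ≈ -0.75461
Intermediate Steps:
(-22210 + 39083)/(Q(o(13)) - 22373) = (-22210 + 39083)/(13 - 22373) = 16873/(-22360) = 16873*(-1/22360) = -16873/22360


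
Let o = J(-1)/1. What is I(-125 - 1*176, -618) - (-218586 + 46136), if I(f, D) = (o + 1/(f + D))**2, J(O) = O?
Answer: 145645390850/844561 ≈ 1.7245e+5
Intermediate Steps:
o = -1 (o = -1/1 = -1*1 = -1)
I(f, D) = (-1 + 1/(D + f))**2 (I(f, D) = (-1 + 1/(f + D))**2 = (-1 + 1/(D + f))**2)
I(-125 - 1*176, -618) - (-218586 + 46136) = (1 - 1*(-618) - (-125 - 1*176))**2/(-618 + (-125 - 1*176))**2 - (-218586 + 46136) = (1 + 618 - (-125 - 176))**2/(-618 + (-125 - 176))**2 - 1*(-172450) = (1 + 618 - 1*(-301))**2/(-618 - 301)**2 + 172450 = (1 + 618 + 301)**2/(-919)**2 + 172450 = (1/844561)*920**2 + 172450 = (1/844561)*846400 + 172450 = 846400/844561 + 172450 = 145645390850/844561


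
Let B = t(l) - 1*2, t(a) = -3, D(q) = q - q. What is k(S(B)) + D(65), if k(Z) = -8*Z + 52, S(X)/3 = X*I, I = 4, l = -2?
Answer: 532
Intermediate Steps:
D(q) = 0
B = -5 (B = -3 - 1*2 = -3 - 2 = -5)
S(X) = 12*X (S(X) = 3*(X*4) = 3*(4*X) = 12*X)
k(Z) = 52 - 8*Z
k(S(B)) + D(65) = (52 - 96*(-5)) + 0 = (52 - 8*(-60)) + 0 = (52 + 480) + 0 = 532 + 0 = 532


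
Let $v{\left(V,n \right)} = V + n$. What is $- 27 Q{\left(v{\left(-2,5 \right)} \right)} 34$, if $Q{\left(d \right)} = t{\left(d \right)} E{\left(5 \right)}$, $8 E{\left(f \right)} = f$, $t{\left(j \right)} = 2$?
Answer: $- \frac{2295}{2} \approx -1147.5$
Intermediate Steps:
$E{\left(f \right)} = \frac{f}{8}$
$Q{\left(d \right)} = \frac{5}{4}$ ($Q{\left(d \right)} = 2 \cdot \frac{1}{8} \cdot 5 = 2 \cdot \frac{5}{8} = \frac{5}{4}$)
$- 27 Q{\left(v{\left(-2,5 \right)} \right)} 34 = \left(-27\right) \frac{5}{4} \cdot 34 = \left(- \frac{135}{4}\right) 34 = - \frac{2295}{2}$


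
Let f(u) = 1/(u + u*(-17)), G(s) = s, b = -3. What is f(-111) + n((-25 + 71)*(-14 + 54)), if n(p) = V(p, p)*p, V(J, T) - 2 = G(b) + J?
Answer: 6009557761/1776 ≈ 3.3838e+6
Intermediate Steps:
V(J, T) = -1 + J (V(J, T) = 2 + (-3 + J) = -1 + J)
f(u) = -1/(16*u) (f(u) = 1/(u - 17*u) = 1/(-16*u) = -1/(16*u))
n(p) = p*(-1 + p) (n(p) = (-1 + p)*p = p*(-1 + p))
f(-111) + n((-25 + 71)*(-14 + 54)) = -1/16/(-111) + ((-25 + 71)*(-14 + 54))*(-1 + (-25 + 71)*(-14 + 54)) = -1/16*(-1/111) + (46*40)*(-1 + 46*40) = 1/1776 + 1840*(-1 + 1840) = 1/1776 + 1840*1839 = 1/1776 + 3383760 = 6009557761/1776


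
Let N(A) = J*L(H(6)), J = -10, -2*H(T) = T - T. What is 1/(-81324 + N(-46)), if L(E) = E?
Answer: -1/81324 ≈ -1.2296e-5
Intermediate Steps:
H(T) = 0 (H(T) = -(T - T)/2 = -1/2*0 = 0)
N(A) = 0 (N(A) = -10*0 = 0)
1/(-81324 + N(-46)) = 1/(-81324 + 0) = 1/(-81324) = -1/81324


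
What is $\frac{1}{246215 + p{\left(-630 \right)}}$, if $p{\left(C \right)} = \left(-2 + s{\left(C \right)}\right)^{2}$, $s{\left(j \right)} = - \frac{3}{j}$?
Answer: $\frac{44100}{10858257061} \approx 4.0614 \cdot 10^{-6}$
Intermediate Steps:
$p{\left(C \right)} = \left(-2 - \frac{3}{C}\right)^{2}$
$\frac{1}{246215 + p{\left(-630 \right)}} = \frac{1}{246215 + \frac{\left(3 + 2 \left(-630\right)\right)^{2}}{396900}} = \frac{1}{246215 + \frac{\left(3 - 1260\right)^{2}}{396900}} = \frac{1}{246215 + \frac{\left(-1257\right)^{2}}{396900}} = \frac{1}{246215 + \frac{1}{396900} \cdot 1580049} = \frac{1}{246215 + \frac{175561}{44100}} = \frac{1}{\frac{10858257061}{44100}} = \frac{44100}{10858257061}$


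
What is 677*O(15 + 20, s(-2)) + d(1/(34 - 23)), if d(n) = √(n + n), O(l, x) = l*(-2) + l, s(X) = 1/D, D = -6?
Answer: -23695 + √22/11 ≈ -23695.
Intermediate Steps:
s(X) = -⅙ (s(X) = 1/(-6) = -⅙)
O(l, x) = -l (O(l, x) = -2*l + l = -l)
d(n) = √2*√n (d(n) = √(2*n) = √2*√n)
677*O(15 + 20, s(-2)) + d(1/(34 - 23)) = 677*(-(15 + 20)) + √2*√(1/(34 - 23)) = 677*(-1*35) + √2*√(1/11) = 677*(-35) + √2*√(1/11) = -23695 + √2*(√11/11) = -23695 + √22/11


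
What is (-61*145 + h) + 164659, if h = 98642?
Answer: 254456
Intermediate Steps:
(-61*145 + h) + 164659 = (-61*145 + 98642) + 164659 = (-8845 + 98642) + 164659 = 89797 + 164659 = 254456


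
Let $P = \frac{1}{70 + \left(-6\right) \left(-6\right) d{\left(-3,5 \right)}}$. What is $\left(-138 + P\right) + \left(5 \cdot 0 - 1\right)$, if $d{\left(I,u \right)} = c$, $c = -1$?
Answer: $- \frac{4725}{34} \approx -138.97$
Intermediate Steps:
$d{\left(I,u \right)} = -1$
$P = \frac{1}{34}$ ($P = \frac{1}{70 + \left(-6\right) \left(-6\right) \left(-1\right)} = \frac{1}{70 + 36 \left(-1\right)} = \frac{1}{70 - 36} = \frac{1}{34} \approx 0.029412$)
$\left(-138 + P\right) + \left(5 \cdot 0 - 1\right) = \left(-138 + \frac{1}{34}\right) + \left(5 \cdot 0 - 1\right) = - \frac{4691}{34} + \left(0 - 1\right) = - \frac{4691}{34} - 1 = - \frac{4725}{34}$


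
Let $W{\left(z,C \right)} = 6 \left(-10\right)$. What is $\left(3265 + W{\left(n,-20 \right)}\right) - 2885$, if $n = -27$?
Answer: $320$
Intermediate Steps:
$W{\left(z,C \right)} = -60$
$\left(3265 + W{\left(n,-20 \right)}\right) - 2885 = \left(3265 - 60\right) - 2885 = 3205 - 2885 = 320$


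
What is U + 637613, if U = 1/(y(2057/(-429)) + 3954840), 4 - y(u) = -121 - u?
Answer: 98347627609663/154243448 ≈ 6.3761e+5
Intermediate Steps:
y(u) = 125 + u (y(u) = 4 - (-121 - u) = 4 + (121 + u) = 125 + u)
U = 39/154243448 (U = 1/((125 + 2057/(-429)) + 3954840) = 1/((125 + 2057*(-1/429)) + 3954840) = 1/((125 - 187/39) + 3954840) = 1/(4688/39 + 3954840) = 1/(154243448/39) = 39/154243448 ≈ 2.5285e-7)
U + 637613 = 39/154243448 + 637613 = 98347627609663/154243448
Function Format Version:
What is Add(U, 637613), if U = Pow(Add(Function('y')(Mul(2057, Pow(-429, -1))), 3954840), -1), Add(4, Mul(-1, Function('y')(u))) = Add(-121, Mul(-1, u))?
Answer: Rational(98347627609663, 154243448) ≈ 6.3761e+5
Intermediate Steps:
Function('y')(u) = Add(125, u) (Function('y')(u) = Add(4, Mul(-1, Add(-121, Mul(-1, u)))) = Add(4, Add(121, u)) = Add(125, u))
U = Rational(39, 154243448) (U = Pow(Add(Add(125, Mul(2057, Pow(-429, -1))), 3954840), -1) = Pow(Add(Add(125, Mul(2057, Rational(-1, 429))), 3954840), -1) = Pow(Add(Add(125, Rational(-187, 39)), 3954840), -1) = Pow(Add(Rational(4688, 39), 3954840), -1) = Pow(Rational(154243448, 39), -1) = Rational(39, 154243448) ≈ 2.5285e-7)
Add(U, 637613) = Add(Rational(39, 154243448), 637613) = Rational(98347627609663, 154243448)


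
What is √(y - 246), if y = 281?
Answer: √35 ≈ 5.9161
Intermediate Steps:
√(y - 246) = √(281 - 246) = √35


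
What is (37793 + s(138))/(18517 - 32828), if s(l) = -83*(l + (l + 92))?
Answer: -659/1301 ≈ -0.50653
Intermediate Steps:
s(l) = -7636 - 166*l (s(l) = -83*(l + (92 + l)) = -83*(92 + 2*l) = -7636 - 166*l)
(37793 + s(138))/(18517 - 32828) = (37793 + (-7636 - 166*138))/(18517 - 32828) = (37793 + (-7636 - 22908))/(-14311) = (37793 - 30544)*(-1/14311) = 7249*(-1/14311) = -659/1301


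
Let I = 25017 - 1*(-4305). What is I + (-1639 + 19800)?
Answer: 47483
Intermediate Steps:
I = 29322 (I = 25017 + 4305 = 29322)
I + (-1639 + 19800) = 29322 + (-1639 + 19800) = 29322 + 18161 = 47483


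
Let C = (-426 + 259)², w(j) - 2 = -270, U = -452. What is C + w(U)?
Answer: 27621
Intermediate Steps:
w(j) = -268 (w(j) = 2 - 270 = -268)
C = 27889 (C = (-167)² = 27889)
C + w(U) = 27889 - 268 = 27621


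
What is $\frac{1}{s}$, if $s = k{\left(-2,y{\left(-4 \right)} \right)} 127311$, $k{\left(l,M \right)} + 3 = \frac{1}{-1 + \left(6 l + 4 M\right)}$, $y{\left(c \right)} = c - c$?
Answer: $- \frac{13}{5092440} \approx -2.5528 \cdot 10^{-6}$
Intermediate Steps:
$y{\left(c \right)} = 0$
$k{\left(l,M \right)} = -3 + \frac{1}{-1 + 4 M + 6 l}$ ($k{\left(l,M \right)} = -3 + \frac{1}{-1 + \left(6 l + 4 M\right)} = -3 + \frac{1}{-1 + \left(4 M + 6 l\right)} = -3 + \frac{1}{-1 + 4 M + 6 l}$)
$s = - \frac{5092440}{13}$ ($s = \frac{2 \left(2 - -18 - 0\right)}{-1 + 4 \cdot 0 + 6 \left(-2\right)} 127311 = \frac{2 \left(2 + 18 + 0\right)}{-1 + 0 - 12} \cdot 127311 = 2 \frac{1}{-13} \cdot 20 \cdot 127311 = 2 \left(- \frac{1}{13}\right) 20 \cdot 127311 = \left(- \frac{40}{13}\right) 127311 = - \frac{5092440}{13} \approx -3.9173 \cdot 10^{5}$)
$\frac{1}{s} = \frac{1}{- \frac{5092440}{13}} = - \frac{13}{5092440}$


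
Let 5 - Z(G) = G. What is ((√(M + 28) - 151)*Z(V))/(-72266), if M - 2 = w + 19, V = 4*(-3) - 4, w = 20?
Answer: 3171/72266 - 21*√69/72266 ≈ 0.041466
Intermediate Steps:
V = -16 (V = -12 - 4 = -16)
M = 41 (M = 2 + (20 + 19) = 2 + 39 = 41)
Z(G) = 5 - G
((√(M + 28) - 151)*Z(V))/(-72266) = ((√(41 + 28) - 151)*(5 - 1*(-16)))/(-72266) = ((√69 - 151)*(5 + 16))*(-1/72266) = ((-151 + √69)*21)*(-1/72266) = (-3171 + 21*√69)*(-1/72266) = 3171/72266 - 21*√69/72266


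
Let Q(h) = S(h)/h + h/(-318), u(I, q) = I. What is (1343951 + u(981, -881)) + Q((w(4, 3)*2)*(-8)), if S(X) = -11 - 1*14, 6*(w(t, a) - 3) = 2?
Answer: 20529051763/15264 ≈ 1.3449e+6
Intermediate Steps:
w(t, a) = 10/3 (w(t, a) = 3 + (⅙)*2 = 3 + ⅓ = 10/3)
S(X) = -25 (S(X) = -11 - 14 = -25)
Q(h) = -25/h - h/318 (Q(h) = -25/h + h/(-318) = -25/h + h*(-1/318) = -25/h - h/318)
(1343951 + u(981, -881)) + Q((w(4, 3)*2)*(-8)) = (1343951 + 981) + (-25/(((10/3)*2)*(-8)) - (10/3)*2*(-8)/318) = 1344932 + (-25/((20/3)*(-8)) - 10*(-8)/477) = 1344932 + (-25/(-160/3) - 1/318*(-160/3)) = 1344932 + (-25*(-3/160) + 80/477) = 1344932 + (15/32 + 80/477) = 1344932 + 9715/15264 = 20529051763/15264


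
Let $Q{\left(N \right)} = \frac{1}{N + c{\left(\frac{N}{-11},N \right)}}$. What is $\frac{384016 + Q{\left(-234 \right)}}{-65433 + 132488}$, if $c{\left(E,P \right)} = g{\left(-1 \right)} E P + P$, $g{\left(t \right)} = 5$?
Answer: $\frac{107112814837}{18703517040} \approx 5.7269$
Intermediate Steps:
$c{\left(E,P \right)} = P + 5 E P$ ($c{\left(E,P \right)} = 5 E P + P = P + 5 E P$)
$Q{\left(N \right)} = \frac{1}{N + N \left(1 - \frac{5 N}{11}\right)}$ ($Q{\left(N \right)} = \frac{1}{N + N \left(1 + 5 \frac{N}{-11}\right)} = \frac{1}{N + N \left(1 + 5 N \left(- \frac{1}{11}\right)\right)} = \frac{1}{N + N \left(1 + 5 \left(- \frac{N}{11}\right)\right)} = \frac{1}{N + N \left(1 - \frac{5 N}{11}\right)}$)
$\frac{384016 + Q{\left(-234 \right)}}{-65433 + 132488} = \frac{384016 + \frac{11}{\left(-234\right) \left(22 - -1170\right)}}{-65433 + 132488} = \frac{384016 + 11 \left(- \frac{1}{234}\right) \frac{1}{22 + 1170}}{67055} = \left(384016 + 11 \left(- \frac{1}{234}\right) \frac{1}{1192}\right) \frac{1}{67055} = \left(384016 - \frac{11}{278928}\right) \frac{1}{67055} = \frac{107112814837}{278928} \cdot \frac{1}{67055} = \frac{107112814837}{18703517040}$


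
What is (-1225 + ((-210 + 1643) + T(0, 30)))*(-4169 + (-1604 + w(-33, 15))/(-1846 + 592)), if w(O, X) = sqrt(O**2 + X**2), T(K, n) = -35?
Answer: -452076853/627 - 173*sqrt(146)/418 ≈ -7.2102e+5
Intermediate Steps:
(-1225 + ((-210 + 1643) + T(0, 30)))*(-4169 + (-1604 + w(-33, 15))/(-1846 + 592)) = (-1225 + ((-210 + 1643) - 35))*(-4169 + (-1604 + sqrt((-33)**2 + 15**2))/(-1846 + 592)) = (-1225 + (1433 - 35))*(-4169 + (-1604 + sqrt(1089 + 225))/(-1254)) = (-1225 + 1398)*(-4169 + (-1604 + sqrt(1314))*(-1/1254)) = 173*(-4169 + (-1604 + 3*sqrt(146))*(-1/1254)) = 173*(-4169 + (802/627 - sqrt(146)/418)) = 173*(-2613161/627 - sqrt(146)/418) = -452076853/627 - 173*sqrt(146)/418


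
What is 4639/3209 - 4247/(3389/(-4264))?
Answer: 58128170043/10875301 ≈ 5345.0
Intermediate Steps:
4639/3209 - 4247/(3389/(-4264)) = 4639*(1/3209) - 4247/(3389*(-1/4264)) = 4639/3209 - 4247/(-3389/4264) = 4639/3209 - 4247*(-4264/3389) = 4639/3209 + 18109208/3389 = 58128170043/10875301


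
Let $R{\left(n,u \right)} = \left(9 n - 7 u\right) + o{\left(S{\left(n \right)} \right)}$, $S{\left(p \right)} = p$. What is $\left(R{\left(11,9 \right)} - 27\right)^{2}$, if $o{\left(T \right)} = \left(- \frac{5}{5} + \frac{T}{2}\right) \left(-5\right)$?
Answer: $\frac{729}{4} \approx 182.25$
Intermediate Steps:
$o{\left(T \right)} = 5 - \frac{5 T}{2}$ ($o{\left(T \right)} = \left(\left(-5\right) \frac{1}{5} + T \frac{1}{2}\right) \left(-5\right) = \left(-1 + \frac{T}{2}\right) \left(-5\right) = 5 - \frac{5 T}{2}$)
$R{\left(n,u \right)} = 5 - 7 u + \frac{13 n}{2}$ ($R{\left(n,u \right)} = \left(9 n - 7 u\right) - \left(-5 + \frac{5 n}{2}\right) = \left(- 7 u + 9 n\right) - \left(-5 + \frac{5 n}{2}\right) = 5 - 7 u + \frac{13 n}{2}$)
$\left(R{\left(11,9 \right)} - 27\right)^{2} = \left(\left(5 - 63 + \frac{13}{2} \cdot 11\right) - 27\right)^{2} = \left(\left(5 - 63 + \frac{143}{2}\right) - 27\right)^{2} = \left(\frac{27}{2} - 27\right)^{2} = \left(- \frac{27}{2}\right)^{2} = \frac{729}{4}$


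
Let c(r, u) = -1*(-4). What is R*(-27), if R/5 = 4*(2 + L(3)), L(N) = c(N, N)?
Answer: -3240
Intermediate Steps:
c(r, u) = 4
L(N) = 4
R = 120 (R = 5*(4*(2 + 4)) = 5*(4*6) = 5*24 = 120)
R*(-27) = 120*(-27) = -3240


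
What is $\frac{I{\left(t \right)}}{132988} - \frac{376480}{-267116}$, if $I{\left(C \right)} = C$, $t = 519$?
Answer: $\frac{12551488861}{8880805652} \approx 1.4133$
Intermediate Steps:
$\frac{I{\left(t \right)}}{132988} - \frac{376480}{-267116} = \frac{519}{132988} - \frac{376480}{-267116} = 519 \cdot \frac{1}{132988} - - \frac{94120}{66779} = \frac{519}{132988} + \frac{94120}{66779} = \frac{12551488861}{8880805652}$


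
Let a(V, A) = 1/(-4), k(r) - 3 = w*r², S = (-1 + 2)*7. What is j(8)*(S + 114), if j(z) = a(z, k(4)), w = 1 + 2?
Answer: -121/4 ≈ -30.250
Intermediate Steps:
w = 3
S = 7 (S = 1*7 = 7)
k(r) = 3 + 3*r²
a(V, A) = -¼ (a(V, A) = 1*(-¼) = -¼)
j(z) = -¼
j(8)*(S + 114) = -(7 + 114)/4 = -¼*121 = -121/4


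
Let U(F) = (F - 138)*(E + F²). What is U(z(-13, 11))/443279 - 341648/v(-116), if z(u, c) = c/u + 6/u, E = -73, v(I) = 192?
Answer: -20795082434803/11686607556 ≈ -1779.4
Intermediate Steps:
z(u, c) = 6/u + c/u
U(F) = (-138 + F)*(-73 + F²) (U(F) = (F - 138)*(-73 + F²) = (-138 + F)*(-73 + F²))
U(z(-13, 11))/443279 - 341648/v(-116) = (10074 + ((6 + 11)/(-13))³ - 138*(6 + 11)²/169 - 73*(6 + 11)/(-13))/443279 - 341648/192 = (10074 + (-1/13*17)³ - 138*(-1/13*17)² - (-73)*17/13)*(1/443279) - 341648*1/192 = (10074 + (-17/13)³ - 138*(-17/13)² - 73*(-17/13))*(1/443279) - 21353/12 = (10074 - 4913/2197 - 138*289/169 + 1241/13)*(1/443279) - 21353/12 = (10074 - 4913/2197 - 39882/169 + 1241/13)*(1/443279) - 21353/12 = (21818928/2197)*(1/443279) - 21353/12 = 21818928/973883963 - 21353/12 = -20795082434803/11686607556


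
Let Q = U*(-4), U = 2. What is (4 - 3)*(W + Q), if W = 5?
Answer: -3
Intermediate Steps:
Q = -8 (Q = 2*(-4) = -8)
(4 - 3)*(W + Q) = (4 - 3)*(5 - 8) = 1*(-3) = -3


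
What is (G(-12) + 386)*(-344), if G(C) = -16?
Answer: -127280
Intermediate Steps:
(G(-12) + 386)*(-344) = (-16 + 386)*(-344) = 370*(-344) = -127280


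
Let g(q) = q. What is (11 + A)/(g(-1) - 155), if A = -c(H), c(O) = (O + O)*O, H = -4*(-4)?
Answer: 167/52 ≈ 3.2115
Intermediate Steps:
H = 16
c(O) = 2*O² (c(O) = (2*O)*O = 2*O²)
A = -512 (A = -2*16² = -2*256 = -1*512 = -512)
(11 + A)/(g(-1) - 155) = (11 - 512)/(-1 - 155) = -501/(-156) = -1/156*(-501) = 167/52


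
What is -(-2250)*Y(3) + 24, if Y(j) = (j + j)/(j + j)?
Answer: 2274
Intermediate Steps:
Y(j) = 1 (Y(j) = (2*j)/((2*j)) = (2*j)*(1/(2*j)) = 1)
-(-2250)*Y(3) + 24 = -(-2250) + 24 = -75*(-30) + 24 = 2250 + 24 = 2274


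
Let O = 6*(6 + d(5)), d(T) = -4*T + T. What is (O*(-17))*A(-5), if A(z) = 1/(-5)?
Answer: -918/5 ≈ -183.60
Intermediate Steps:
d(T) = -3*T
A(z) = -1/5 (A(z) = 1*(-1/5) = -1/5)
O = -54 (O = 6*(6 - 3*5) = 6*(6 - 15) = 6*(-9) = -54)
(O*(-17))*A(-5) = -54*(-17)*(-1/5) = 918*(-1/5) = -918/5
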